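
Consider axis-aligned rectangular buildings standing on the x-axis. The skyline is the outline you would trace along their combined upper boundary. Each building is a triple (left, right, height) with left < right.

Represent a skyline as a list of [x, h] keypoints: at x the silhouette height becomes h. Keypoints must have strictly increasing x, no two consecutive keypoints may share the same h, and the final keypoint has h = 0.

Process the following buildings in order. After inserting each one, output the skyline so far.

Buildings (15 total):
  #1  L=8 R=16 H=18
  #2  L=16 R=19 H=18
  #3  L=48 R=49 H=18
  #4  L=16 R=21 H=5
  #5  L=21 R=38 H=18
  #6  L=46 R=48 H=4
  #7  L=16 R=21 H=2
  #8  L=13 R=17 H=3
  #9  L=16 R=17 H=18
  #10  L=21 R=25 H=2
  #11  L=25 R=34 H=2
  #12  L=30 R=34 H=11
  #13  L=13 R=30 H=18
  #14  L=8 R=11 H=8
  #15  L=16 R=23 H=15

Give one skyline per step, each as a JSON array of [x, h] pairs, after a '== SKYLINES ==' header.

== SKYLINES ==
[[8,18],[16,0]]
[[8,18],[19,0]]
[[8,18],[19,0],[48,18],[49,0]]
[[8,18],[19,5],[21,0],[48,18],[49,0]]
[[8,18],[19,5],[21,18],[38,0],[48,18],[49,0]]
[[8,18],[19,5],[21,18],[38,0],[46,4],[48,18],[49,0]]
[[8,18],[19,5],[21,18],[38,0],[46,4],[48,18],[49,0]]
[[8,18],[19,5],[21,18],[38,0],[46,4],[48,18],[49,0]]
[[8,18],[19,5],[21,18],[38,0],[46,4],[48,18],[49,0]]
[[8,18],[19,5],[21,18],[38,0],[46,4],[48,18],[49,0]]
[[8,18],[19,5],[21,18],[38,0],[46,4],[48,18],[49,0]]
[[8,18],[19,5],[21,18],[38,0],[46,4],[48,18],[49,0]]
[[8,18],[38,0],[46,4],[48,18],[49,0]]
[[8,18],[38,0],[46,4],[48,18],[49,0]]
[[8,18],[38,0],[46,4],[48,18],[49,0]]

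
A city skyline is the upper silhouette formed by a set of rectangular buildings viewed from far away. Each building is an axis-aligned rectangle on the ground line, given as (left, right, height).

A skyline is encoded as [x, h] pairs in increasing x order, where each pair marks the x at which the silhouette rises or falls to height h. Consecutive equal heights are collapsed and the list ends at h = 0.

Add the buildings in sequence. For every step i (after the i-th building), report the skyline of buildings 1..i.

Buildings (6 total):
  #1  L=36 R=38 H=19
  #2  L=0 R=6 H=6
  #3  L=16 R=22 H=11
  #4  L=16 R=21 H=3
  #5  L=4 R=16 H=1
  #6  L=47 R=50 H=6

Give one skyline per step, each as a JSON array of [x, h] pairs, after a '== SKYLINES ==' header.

== SKYLINES ==
[[36,19],[38,0]]
[[0,6],[6,0],[36,19],[38,0]]
[[0,6],[6,0],[16,11],[22,0],[36,19],[38,0]]
[[0,6],[6,0],[16,11],[22,0],[36,19],[38,0]]
[[0,6],[6,1],[16,11],[22,0],[36,19],[38,0]]
[[0,6],[6,1],[16,11],[22,0],[36,19],[38,0],[47,6],[50,0]]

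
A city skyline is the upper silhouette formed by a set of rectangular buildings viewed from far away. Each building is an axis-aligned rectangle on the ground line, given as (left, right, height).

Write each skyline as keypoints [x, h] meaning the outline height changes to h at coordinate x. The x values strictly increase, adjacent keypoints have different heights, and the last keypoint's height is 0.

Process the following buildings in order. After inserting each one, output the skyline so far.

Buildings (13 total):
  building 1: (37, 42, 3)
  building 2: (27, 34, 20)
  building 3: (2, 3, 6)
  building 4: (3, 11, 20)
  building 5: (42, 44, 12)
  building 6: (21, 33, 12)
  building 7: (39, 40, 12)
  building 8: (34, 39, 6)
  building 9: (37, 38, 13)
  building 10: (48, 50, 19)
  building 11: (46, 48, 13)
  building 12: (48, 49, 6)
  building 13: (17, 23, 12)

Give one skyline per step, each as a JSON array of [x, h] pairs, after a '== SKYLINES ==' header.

== SKYLINES ==
[[37,3],[42,0]]
[[27,20],[34,0],[37,3],[42,0]]
[[2,6],[3,0],[27,20],[34,0],[37,3],[42,0]]
[[2,6],[3,20],[11,0],[27,20],[34,0],[37,3],[42,0]]
[[2,6],[3,20],[11,0],[27,20],[34,0],[37,3],[42,12],[44,0]]
[[2,6],[3,20],[11,0],[21,12],[27,20],[34,0],[37,3],[42,12],[44,0]]
[[2,6],[3,20],[11,0],[21,12],[27,20],[34,0],[37,3],[39,12],[40,3],[42,12],[44,0]]
[[2,6],[3,20],[11,0],[21,12],[27,20],[34,6],[39,12],[40,3],[42,12],[44,0]]
[[2,6],[3,20],[11,0],[21,12],[27,20],[34,6],[37,13],[38,6],[39,12],[40,3],[42,12],[44,0]]
[[2,6],[3,20],[11,0],[21,12],[27,20],[34,6],[37,13],[38,6],[39,12],[40,3],[42,12],[44,0],[48,19],[50,0]]
[[2,6],[3,20],[11,0],[21,12],[27,20],[34,6],[37,13],[38,6],[39,12],[40,3],[42,12],[44,0],[46,13],[48,19],[50,0]]
[[2,6],[3,20],[11,0],[21,12],[27,20],[34,6],[37,13],[38,6],[39,12],[40,3],[42,12],[44,0],[46,13],[48,19],[50,0]]
[[2,6],[3,20],[11,0],[17,12],[27,20],[34,6],[37,13],[38,6],[39,12],[40,3],[42,12],[44,0],[46,13],[48,19],[50,0]]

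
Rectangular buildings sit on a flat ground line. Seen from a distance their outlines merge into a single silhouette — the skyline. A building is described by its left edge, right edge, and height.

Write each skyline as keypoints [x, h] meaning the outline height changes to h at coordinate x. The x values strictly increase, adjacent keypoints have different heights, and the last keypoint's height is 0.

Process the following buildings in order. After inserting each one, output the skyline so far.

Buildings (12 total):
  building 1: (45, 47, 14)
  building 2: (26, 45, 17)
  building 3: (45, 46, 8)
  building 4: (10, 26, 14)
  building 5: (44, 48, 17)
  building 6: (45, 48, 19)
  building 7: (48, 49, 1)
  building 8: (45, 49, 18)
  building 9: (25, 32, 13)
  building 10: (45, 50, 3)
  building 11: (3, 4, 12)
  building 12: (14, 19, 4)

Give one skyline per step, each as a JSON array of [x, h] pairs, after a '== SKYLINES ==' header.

== SKYLINES ==
[[45,14],[47,0]]
[[26,17],[45,14],[47,0]]
[[26,17],[45,14],[47,0]]
[[10,14],[26,17],[45,14],[47,0]]
[[10,14],[26,17],[48,0]]
[[10,14],[26,17],[45,19],[48,0]]
[[10,14],[26,17],[45,19],[48,1],[49,0]]
[[10,14],[26,17],[45,19],[48,18],[49,0]]
[[10,14],[26,17],[45,19],[48,18],[49,0]]
[[10,14],[26,17],[45,19],[48,18],[49,3],[50,0]]
[[3,12],[4,0],[10,14],[26,17],[45,19],[48,18],[49,3],[50,0]]
[[3,12],[4,0],[10,14],[26,17],[45,19],[48,18],[49,3],[50,0]]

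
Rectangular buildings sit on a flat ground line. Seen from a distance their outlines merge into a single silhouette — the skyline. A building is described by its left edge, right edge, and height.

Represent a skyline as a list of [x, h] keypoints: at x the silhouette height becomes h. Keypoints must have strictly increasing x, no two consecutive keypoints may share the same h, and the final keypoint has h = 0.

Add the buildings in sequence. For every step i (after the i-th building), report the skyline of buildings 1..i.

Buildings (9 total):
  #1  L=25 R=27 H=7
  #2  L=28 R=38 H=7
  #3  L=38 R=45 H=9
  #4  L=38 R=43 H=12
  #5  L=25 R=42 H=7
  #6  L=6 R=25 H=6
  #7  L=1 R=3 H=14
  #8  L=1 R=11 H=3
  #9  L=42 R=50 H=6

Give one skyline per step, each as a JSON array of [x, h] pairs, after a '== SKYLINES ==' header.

== SKYLINES ==
[[25,7],[27,0]]
[[25,7],[27,0],[28,7],[38,0]]
[[25,7],[27,0],[28,7],[38,9],[45,0]]
[[25,7],[27,0],[28,7],[38,12],[43,9],[45,0]]
[[25,7],[38,12],[43,9],[45,0]]
[[6,6],[25,7],[38,12],[43,9],[45,0]]
[[1,14],[3,0],[6,6],[25,7],[38,12],[43,9],[45,0]]
[[1,14],[3,3],[6,6],[25,7],[38,12],[43,9],[45,0]]
[[1,14],[3,3],[6,6],[25,7],[38,12],[43,9],[45,6],[50,0]]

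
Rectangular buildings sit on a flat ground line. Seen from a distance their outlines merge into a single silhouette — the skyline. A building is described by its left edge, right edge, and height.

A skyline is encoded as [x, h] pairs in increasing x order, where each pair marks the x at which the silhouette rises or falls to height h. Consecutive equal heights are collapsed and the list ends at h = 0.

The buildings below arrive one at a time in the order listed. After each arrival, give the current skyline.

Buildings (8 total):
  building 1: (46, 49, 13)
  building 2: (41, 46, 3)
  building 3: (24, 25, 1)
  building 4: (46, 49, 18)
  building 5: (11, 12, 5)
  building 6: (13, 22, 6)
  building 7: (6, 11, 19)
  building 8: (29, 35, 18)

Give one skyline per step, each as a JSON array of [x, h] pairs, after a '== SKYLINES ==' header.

== SKYLINES ==
[[46,13],[49,0]]
[[41,3],[46,13],[49,0]]
[[24,1],[25,0],[41,3],[46,13],[49,0]]
[[24,1],[25,0],[41,3],[46,18],[49,0]]
[[11,5],[12,0],[24,1],[25,0],[41,3],[46,18],[49,0]]
[[11,5],[12,0],[13,6],[22,0],[24,1],[25,0],[41,3],[46,18],[49,0]]
[[6,19],[11,5],[12,0],[13,6],[22,0],[24,1],[25,0],[41,3],[46,18],[49,0]]
[[6,19],[11,5],[12,0],[13,6],[22,0],[24,1],[25,0],[29,18],[35,0],[41,3],[46,18],[49,0]]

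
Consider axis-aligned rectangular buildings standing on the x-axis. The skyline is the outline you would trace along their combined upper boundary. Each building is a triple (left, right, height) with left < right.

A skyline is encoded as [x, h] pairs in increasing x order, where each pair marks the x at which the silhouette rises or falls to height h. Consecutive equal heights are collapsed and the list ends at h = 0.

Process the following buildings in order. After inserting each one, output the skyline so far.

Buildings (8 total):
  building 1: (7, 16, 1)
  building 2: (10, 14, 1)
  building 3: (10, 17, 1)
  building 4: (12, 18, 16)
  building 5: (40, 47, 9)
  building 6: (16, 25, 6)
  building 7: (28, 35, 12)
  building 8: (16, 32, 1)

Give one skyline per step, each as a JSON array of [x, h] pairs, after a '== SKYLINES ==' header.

== SKYLINES ==
[[7,1],[16,0]]
[[7,1],[16,0]]
[[7,1],[17,0]]
[[7,1],[12,16],[18,0]]
[[7,1],[12,16],[18,0],[40,9],[47,0]]
[[7,1],[12,16],[18,6],[25,0],[40,9],[47,0]]
[[7,1],[12,16],[18,6],[25,0],[28,12],[35,0],[40,9],[47,0]]
[[7,1],[12,16],[18,6],[25,1],[28,12],[35,0],[40,9],[47,0]]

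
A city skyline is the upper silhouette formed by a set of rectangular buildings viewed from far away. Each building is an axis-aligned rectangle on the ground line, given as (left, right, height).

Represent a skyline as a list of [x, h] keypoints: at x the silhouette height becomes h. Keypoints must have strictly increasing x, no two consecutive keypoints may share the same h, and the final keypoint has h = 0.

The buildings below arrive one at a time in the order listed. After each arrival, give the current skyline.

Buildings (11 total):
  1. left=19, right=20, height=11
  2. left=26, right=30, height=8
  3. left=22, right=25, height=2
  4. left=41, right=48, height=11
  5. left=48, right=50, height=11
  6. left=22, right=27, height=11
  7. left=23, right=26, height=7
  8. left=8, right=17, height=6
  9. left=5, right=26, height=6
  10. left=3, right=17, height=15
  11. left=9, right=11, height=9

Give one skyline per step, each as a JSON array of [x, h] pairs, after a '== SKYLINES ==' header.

== SKYLINES ==
[[19,11],[20,0]]
[[19,11],[20,0],[26,8],[30,0]]
[[19,11],[20,0],[22,2],[25,0],[26,8],[30,0]]
[[19,11],[20,0],[22,2],[25,0],[26,8],[30,0],[41,11],[48,0]]
[[19,11],[20,0],[22,2],[25,0],[26,8],[30,0],[41,11],[50,0]]
[[19,11],[20,0],[22,11],[27,8],[30,0],[41,11],[50,0]]
[[19,11],[20,0],[22,11],[27,8],[30,0],[41,11],[50,0]]
[[8,6],[17,0],[19,11],[20,0],[22,11],[27,8],[30,0],[41,11],[50,0]]
[[5,6],[19,11],[20,6],[22,11],[27,8],[30,0],[41,11],[50,0]]
[[3,15],[17,6],[19,11],[20,6],[22,11],[27,8],[30,0],[41,11],[50,0]]
[[3,15],[17,6],[19,11],[20,6],[22,11],[27,8],[30,0],[41,11],[50,0]]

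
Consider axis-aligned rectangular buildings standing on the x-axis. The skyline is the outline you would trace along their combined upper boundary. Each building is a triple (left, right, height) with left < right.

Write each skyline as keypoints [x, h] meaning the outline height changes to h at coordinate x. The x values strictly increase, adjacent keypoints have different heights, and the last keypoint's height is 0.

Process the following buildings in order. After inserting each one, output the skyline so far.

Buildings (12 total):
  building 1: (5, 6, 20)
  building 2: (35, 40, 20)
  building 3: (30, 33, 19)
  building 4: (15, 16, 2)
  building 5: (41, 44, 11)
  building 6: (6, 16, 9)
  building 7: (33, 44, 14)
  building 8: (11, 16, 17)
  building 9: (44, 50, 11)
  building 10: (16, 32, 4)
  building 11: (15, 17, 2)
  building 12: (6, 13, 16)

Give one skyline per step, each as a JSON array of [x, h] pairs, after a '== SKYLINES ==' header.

== SKYLINES ==
[[5,20],[6,0]]
[[5,20],[6,0],[35,20],[40,0]]
[[5,20],[6,0],[30,19],[33,0],[35,20],[40,0]]
[[5,20],[6,0],[15,2],[16,0],[30,19],[33,0],[35,20],[40,0]]
[[5,20],[6,0],[15,2],[16,0],[30,19],[33,0],[35,20],[40,0],[41,11],[44,0]]
[[5,20],[6,9],[16,0],[30,19],[33,0],[35,20],[40,0],[41,11],[44,0]]
[[5,20],[6,9],[16,0],[30,19],[33,14],[35,20],[40,14],[44,0]]
[[5,20],[6,9],[11,17],[16,0],[30,19],[33,14],[35,20],[40,14],[44,0]]
[[5,20],[6,9],[11,17],[16,0],[30,19],[33,14],[35,20],[40,14],[44,11],[50,0]]
[[5,20],[6,9],[11,17],[16,4],[30,19],[33,14],[35,20],[40,14],[44,11],[50,0]]
[[5,20],[6,9],[11,17],[16,4],[30,19],[33,14],[35,20],[40,14],[44,11],[50,0]]
[[5,20],[6,16],[11,17],[16,4],[30,19],[33,14],[35,20],[40,14],[44,11],[50,0]]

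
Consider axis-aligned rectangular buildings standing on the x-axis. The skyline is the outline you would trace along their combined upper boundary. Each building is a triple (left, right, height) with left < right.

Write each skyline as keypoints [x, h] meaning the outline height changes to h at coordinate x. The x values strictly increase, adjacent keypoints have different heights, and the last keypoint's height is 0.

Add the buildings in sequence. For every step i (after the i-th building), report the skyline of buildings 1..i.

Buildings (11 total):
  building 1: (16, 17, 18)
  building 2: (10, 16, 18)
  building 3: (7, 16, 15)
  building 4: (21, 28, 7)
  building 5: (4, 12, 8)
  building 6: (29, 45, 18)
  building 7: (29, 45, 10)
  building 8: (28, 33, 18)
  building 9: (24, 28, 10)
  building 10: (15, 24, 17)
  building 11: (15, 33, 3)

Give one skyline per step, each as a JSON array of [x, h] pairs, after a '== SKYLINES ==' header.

== SKYLINES ==
[[16,18],[17,0]]
[[10,18],[17,0]]
[[7,15],[10,18],[17,0]]
[[7,15],[10,18],[17,0],[21,7],[28,0]]
[[4,8],[7,15],[10,18],[17,0],[21,7],[28,0]]
[[4,8],[7,15],[10,18],[17,0],[21,7],[28,0],[29,18],[45,0]]
[[4,8],[7,15],[10,18],[17,0],[21,7],[28,0],[29,18],[45,0]]
[[4,8],[7,15],[10,18],[17,0],[21,7],[28,18],[45,0]]
[[4,8],[7,15],[10,18],[17,0],[21,7],[24,10],[28,18],[45,0]]
[[4,8],[7,15],[10,18],[17,17],[24,10],[28,18],[45,0]]
[[4,8],[7,15],[10,18],[17,17],[24,10],[28,18],[45,0]]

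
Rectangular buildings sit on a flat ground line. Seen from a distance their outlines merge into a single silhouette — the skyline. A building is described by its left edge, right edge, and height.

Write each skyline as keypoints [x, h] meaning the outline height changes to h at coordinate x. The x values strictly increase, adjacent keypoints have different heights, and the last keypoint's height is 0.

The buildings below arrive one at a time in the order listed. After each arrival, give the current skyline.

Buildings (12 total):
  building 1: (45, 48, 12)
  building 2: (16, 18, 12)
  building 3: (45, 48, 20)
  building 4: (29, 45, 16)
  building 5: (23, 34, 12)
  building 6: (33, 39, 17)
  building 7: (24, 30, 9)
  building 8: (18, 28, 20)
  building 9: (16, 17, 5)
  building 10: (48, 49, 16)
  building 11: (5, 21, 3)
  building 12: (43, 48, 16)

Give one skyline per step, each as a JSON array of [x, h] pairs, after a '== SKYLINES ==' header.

== SKYLINES ==
[[45,12],[48,0]]
[[16,12],[18,0],[45,12],[48,0]]
[[16,12],[18,0],[45,20],[48,0]]
[[16,12],[18,0],[29,16],[45,20],[48,0]]
[[16,12],[18,0],[23,12],[29,16],[45,20],[48,0]]
[[16,12],[18,0],[23,12],[29,16],[33,17],[39,16],[45,20],[48,0]]
[[16,12],[18,0],[23,12],[29,16],[33,17],[39,16],[45,20],[48,0]]
[[16,12],[18,20],[28,12],[29,16],[33,17],[39,16],[45,20],[48,0]]
[[16,12],[18,20],[28,12],[29,16],[33,17],[39,16],[45,20],[48,0]]
[[16,12],[18,20],[28,12],[29,16],[33,17],[39,16],[45,20],[48,16],[49,0]]
[[5,3],[16,12],[18,20],[28,12],[29,16],[33,17],[39,16],[45,20],[48,16],[49,0]]
[[5,3],[16,12],[18,20],[28,12],[29,16],[33,17],[39,16],[45,20],[48,16],[49,0]]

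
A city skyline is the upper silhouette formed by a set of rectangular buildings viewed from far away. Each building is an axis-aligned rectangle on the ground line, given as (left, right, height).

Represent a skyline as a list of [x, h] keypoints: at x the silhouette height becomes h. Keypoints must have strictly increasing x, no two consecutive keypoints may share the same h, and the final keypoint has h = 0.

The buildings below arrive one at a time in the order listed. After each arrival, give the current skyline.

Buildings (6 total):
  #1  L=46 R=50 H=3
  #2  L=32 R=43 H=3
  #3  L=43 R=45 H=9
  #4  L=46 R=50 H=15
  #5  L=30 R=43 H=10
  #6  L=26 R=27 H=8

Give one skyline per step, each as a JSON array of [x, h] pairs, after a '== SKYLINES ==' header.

== SKYLINES ==
[[46,3],[50,0]]
[[32,3],[43,0],[46,3],[50,0]]
[[32,3],[43,9],[45,0],[46,3],[50,0]]
[[32,3],[43,9],[45,0],[46,15],[50,0]]
[[30,10],[43,9],[45,0],[46,15],[50,0]]
[[26,8],[27,0],[30,10],[43,9],[45,0],[46,15],[50,0]]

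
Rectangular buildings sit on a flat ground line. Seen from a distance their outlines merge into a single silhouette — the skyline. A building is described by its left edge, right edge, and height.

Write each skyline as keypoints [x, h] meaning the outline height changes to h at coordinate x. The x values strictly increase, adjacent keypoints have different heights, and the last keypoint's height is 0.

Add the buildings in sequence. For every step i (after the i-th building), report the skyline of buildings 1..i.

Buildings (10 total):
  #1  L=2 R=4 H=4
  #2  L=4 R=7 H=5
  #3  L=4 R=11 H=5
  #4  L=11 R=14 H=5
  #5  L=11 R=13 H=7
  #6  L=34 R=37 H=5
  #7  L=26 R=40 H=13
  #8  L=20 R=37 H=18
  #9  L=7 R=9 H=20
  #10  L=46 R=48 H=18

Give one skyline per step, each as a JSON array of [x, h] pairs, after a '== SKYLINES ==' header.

== SKYLINES ==
[[2,4],[4,0]]
[[2,4],[4,5],[7,0]]
[[2,4],[4,5],[11,0]]
[[2,4],[4,5],[14,0]]
[[2,4],[4,5],[11,7],[13,5],[14,0]]
[[2,4],[4,5],[11,7],[13,5],[14,0],[34,5],[37,0]]
[[2,4],[4,5],[11,7],[13,5],[14,0],[26,13],[40,0]]
[[2,4],[4,5],[11,7],[13,5],[14,0],[20,18],[37,13],[40,0]]
[[2,4],[4,5],[7,20],[9,5],[11,7],[13,5],[14,0],[20,18],[37,13],[40,0]]
[[2,4],[4,5],[7,20],[9,5],[11,7],[13,5],[14,0],[20,18],[37,13],[40,0],[46,18],[48,0]]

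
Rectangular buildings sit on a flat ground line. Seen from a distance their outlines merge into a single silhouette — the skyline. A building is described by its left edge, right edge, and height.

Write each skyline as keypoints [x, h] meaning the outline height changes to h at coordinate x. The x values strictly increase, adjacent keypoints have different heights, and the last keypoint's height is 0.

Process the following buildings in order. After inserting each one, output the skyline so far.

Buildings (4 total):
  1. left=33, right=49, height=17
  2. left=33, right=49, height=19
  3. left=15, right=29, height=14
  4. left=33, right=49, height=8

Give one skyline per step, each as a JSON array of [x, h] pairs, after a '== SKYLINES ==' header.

== SKYLINES ==
[[33,17],[49,0]]
[[33,19],[49,0]]
[[15,14],[29,0],[33,19],[49,0]]
[[15,14],[29,0],[33,19],[49,0]]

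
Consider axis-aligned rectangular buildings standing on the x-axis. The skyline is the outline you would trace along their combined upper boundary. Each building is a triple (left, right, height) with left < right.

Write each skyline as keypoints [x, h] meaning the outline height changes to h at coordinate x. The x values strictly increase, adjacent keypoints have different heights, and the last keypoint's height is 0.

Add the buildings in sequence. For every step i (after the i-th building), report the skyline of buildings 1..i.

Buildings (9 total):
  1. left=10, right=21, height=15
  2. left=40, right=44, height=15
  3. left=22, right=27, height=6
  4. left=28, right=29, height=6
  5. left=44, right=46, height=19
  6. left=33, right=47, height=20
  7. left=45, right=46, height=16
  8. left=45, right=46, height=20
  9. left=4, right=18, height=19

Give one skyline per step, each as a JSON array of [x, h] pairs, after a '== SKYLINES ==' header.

== SKYLINES ==
[[10,15],[21,0]]
[[10,15],[21,0],[40,15],[44,0]]
[[10,15],[21,0],[22,6],[27,0],[40,15],[44,0]]
[[10,15],[21,0],[22,6],[27,0],[28,6],[29,0],[40,15],[44,0]]
[[10,15],[21,0],[22,6],[27,0],[28,6],[29,0],[40,15],[44,19],[46,0]]
[[10,15],[21,0],[22,6],[27,0],[28,6],[29,0],[33,20],[47,0]]
[[10,15],[21,0],[22,6],[27,0],[28,6],[29,0],[33,20],[47,0]]
[[10,15],[21,0],[22,6],[27,0],[28,6],[29,0],[33,20],[47,0]]
[[4,19],[18,15],[21,0],[22,6],[27,0],[28,6],[29,0],[33,20],[47,0]]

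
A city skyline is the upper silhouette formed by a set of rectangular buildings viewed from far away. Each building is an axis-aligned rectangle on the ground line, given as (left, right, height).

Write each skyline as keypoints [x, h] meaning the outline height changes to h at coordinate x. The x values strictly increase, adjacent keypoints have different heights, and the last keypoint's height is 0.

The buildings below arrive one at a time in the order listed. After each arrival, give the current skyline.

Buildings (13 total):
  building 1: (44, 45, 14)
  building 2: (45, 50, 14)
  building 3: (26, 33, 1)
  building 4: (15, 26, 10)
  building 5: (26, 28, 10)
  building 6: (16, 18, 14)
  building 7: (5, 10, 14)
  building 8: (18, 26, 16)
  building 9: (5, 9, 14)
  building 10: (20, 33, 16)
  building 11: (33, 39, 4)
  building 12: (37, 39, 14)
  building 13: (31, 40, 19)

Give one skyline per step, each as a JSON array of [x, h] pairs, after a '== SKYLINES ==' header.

== SKYLINES ==
[[44,14],[45,0]]
[[44,14],[50,0]]
[[26,1],[33,0],[44,14],[50,0]]
[[15,10],[26,1],[33,0],[44,14],[50,0]]
[[15,10],[28,1],[33,0],[44,14],[50,0]]
[[15,10],[16,14],[18,10],[28,1],[33,0],[44,14],[50,0]]
[[5,14],[10,0],[15,10],[16,14],[18,10],[28,1],[33,0],[44,14],[50,0]]
[[5,14],[10,0],[15,10],[16,14],[18,16],[26,10],[28,1],[33,0],[44,14],[50,0]]
[[5,14],[10,0],[15,10],[16,14],[18,16],[26,10],[28,1],[33,0],[44,14],[50,0]]
[[5,14],[10,0],[15,10],[16,14],[18,16],[33,0],[44,14],[50,0]]
[[5,14],[10,0],[15,10],[16,14],[18,16],[33,4],[39,0],[44,14],[50,0]]
[[5,14],[10,0],[15,10],[16,14],[18,16],[33,4],[37,14],[39,0],[44,14],[50,0]]
[[5,14],[10,0],[15,10],[16,14],[18,16],[31,19],[40,0],[44,14],[50,0]]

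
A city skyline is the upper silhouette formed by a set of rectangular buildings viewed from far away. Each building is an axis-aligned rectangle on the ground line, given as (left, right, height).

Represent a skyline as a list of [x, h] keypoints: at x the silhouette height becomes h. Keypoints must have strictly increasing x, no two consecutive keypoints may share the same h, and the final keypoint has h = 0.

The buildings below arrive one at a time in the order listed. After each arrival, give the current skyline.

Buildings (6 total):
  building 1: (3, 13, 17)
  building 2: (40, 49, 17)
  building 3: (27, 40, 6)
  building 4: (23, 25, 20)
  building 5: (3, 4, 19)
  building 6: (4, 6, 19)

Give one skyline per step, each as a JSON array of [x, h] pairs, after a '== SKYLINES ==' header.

== SKYLINES ==
[[3,17],[13,0]]
[[3,17],[13,0],[40,17],[49,0]]
[[3,17],[13,0],[27,6],[40,17],[49,0]]
[[3,17],[13,0],[23,20],[25,0],[27,6],[40,17],[49,0]]
[[3,19],[4,17],[13,0],[23,20],[25,0],[27,6],[40,17],[49,0]]
[[3,19],[6,17],[13,0],[23,20],[25,0],[27,6],[40,17],[49,0]]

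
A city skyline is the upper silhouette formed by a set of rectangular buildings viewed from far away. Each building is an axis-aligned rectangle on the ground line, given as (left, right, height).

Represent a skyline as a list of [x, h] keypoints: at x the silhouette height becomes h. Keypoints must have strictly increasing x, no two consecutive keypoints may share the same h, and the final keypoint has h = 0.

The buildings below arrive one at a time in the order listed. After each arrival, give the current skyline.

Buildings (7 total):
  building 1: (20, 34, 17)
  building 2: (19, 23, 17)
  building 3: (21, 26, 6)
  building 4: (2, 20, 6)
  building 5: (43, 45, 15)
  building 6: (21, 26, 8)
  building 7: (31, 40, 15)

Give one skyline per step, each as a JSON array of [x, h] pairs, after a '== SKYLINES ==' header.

== SKYLINES ==
[[20,17],[34,0]]
[[19,17],[34,0]]
[[19,17],[34,0]]
[[2,6],[19,17],[34,0]]
[[2,6],[19,17],[34,0],[43,15],[45,0]]
[[2,6],[19,17],[34,0],[43,15],[45,0]]
[[2,6],[19,17],[34,15],[40,0],[43,15],[45,0]]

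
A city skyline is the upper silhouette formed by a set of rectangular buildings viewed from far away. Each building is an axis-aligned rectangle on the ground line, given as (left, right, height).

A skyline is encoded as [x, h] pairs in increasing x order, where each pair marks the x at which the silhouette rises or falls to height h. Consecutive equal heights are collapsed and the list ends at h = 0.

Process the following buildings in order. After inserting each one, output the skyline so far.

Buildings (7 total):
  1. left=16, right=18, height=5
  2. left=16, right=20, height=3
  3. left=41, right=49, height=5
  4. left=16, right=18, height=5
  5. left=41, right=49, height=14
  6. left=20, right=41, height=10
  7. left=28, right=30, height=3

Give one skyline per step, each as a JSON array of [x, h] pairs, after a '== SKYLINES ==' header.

== SKYLINES ==
[[16,5],[18,0]]
[[16,5],[18,3],[20,0]]
[[16,5],[18,3],[20,0],[41,5],[49,0]]
[[16,5],[18,3],[20,0],[41,5],[49,0]]
[[16,5],[18,3],[20,0],[41,14],[49,0]]
[[16,5],[18,3],[20,10],[41,14],[49,0]]
[[16,5],[18,3],[20,10],[41,14],[49,0]]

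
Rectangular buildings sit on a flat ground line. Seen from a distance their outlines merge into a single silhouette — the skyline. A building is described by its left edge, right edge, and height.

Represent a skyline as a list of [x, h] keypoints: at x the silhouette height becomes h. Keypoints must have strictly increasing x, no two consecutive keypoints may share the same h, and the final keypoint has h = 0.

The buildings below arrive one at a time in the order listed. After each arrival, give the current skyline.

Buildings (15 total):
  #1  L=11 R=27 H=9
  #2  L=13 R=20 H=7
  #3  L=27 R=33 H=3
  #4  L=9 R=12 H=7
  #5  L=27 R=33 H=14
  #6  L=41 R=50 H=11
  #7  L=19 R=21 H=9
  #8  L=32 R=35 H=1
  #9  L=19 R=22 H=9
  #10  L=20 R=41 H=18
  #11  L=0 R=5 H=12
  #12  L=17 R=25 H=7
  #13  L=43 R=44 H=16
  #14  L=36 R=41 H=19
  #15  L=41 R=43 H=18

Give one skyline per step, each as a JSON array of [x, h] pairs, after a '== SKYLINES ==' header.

== SKYLINES ==
[[11,9],[27,0]]
[[11,9],[27,0]]
[[11,9],[27,3],[33,0]]
[[9,7],[11,9],[27,3],[33,0]]
[[9,7],[11,9],[27,14],[33,0]]
[[9,7],[11,9],[27,14],[33,0],[41,11],[50,0]]
[[9,7],[11,9],[27,14],[33,0],[41,11],[50,0]]
[[9,7],[11,9],[27,14],[33,1],[35,0],[41,11],[50,0]]
[[9,7],[11,9],[27,14],[33,1],[35,0],[41,11],[50,0]]
[[9,7],[11,9],[20,18],[41,11],[50,0]]
[[0,12],[5,0],[9,7],[11,9],[20,18],[41,11],[50,0]]
[[0,12],[5,0],[9,7],[11,9],[20,18],[41,11],[50,0]]
[[0,12],[5,0],[9,7],[11,9],[20,18],[41,11],[43,16],[44,11],[50,0]]
[[0,12],[5,0],[9,7],[11,9],[20,18],[36,19],[41,11],[43,16],[44,11],[50,0]]
[[0,12],[5,0],[9,7],[11,9],[20,18],[36,19],[41,18],[43,16],[44,11],[50,0]]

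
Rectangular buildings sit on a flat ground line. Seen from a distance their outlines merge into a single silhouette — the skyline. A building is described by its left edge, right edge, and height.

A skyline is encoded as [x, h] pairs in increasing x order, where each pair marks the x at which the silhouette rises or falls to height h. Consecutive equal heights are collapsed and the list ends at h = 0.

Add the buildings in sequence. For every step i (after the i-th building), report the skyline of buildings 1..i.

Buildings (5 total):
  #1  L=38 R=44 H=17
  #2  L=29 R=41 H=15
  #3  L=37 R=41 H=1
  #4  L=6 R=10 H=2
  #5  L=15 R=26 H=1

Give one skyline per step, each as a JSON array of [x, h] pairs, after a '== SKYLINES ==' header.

== SKYLINES ==
[[38,17],[44,0]]
[[29,15],[38,17],[44,0]]
[[29,15],[38,17],[44,0]]
[[6,2],[10,0],[29,15],[38,17],[44,0]]
[[6,2],[10,0],[15,1],[26,0],[29,15],[38,17],[44,0]]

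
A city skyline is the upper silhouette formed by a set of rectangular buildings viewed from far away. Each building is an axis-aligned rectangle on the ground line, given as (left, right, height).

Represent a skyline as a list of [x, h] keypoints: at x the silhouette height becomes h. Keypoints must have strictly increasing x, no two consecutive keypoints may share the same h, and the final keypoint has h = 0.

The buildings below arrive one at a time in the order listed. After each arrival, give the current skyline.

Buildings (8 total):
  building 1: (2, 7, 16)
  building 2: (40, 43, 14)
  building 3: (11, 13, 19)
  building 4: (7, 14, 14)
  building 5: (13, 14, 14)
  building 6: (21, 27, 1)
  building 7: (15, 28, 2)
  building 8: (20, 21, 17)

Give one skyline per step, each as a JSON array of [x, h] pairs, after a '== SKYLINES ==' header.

== SKYLINES ==
[[2,16],[7,0]]
[[2,16],[7,0],[40,14],[43,0]]
[[2,16],[7,0],[11,19],[13,0],[40,14],[43,0]]
[[2,16],[7,14],[11,19],[13,14],[14,0],[40,14],[43,0]]
[[2,16],[7,14],[11,19],[13,14],[14,0],[40,14],[43,0]]
[[2,16],[7,14],[11,19],[13,14],[14,0],[21,1],[27,0],[40,14],[43,0]]
[[2,16],[7,14],[11,19],[13,14],[14,0],[15,2],[28,0],[40,14],[43,0]]
[[2,16],[7,14],[11,19],[13,14],[14,0],[15,2],[20,17],[21,2],[28,0],[40,14],[43,0]]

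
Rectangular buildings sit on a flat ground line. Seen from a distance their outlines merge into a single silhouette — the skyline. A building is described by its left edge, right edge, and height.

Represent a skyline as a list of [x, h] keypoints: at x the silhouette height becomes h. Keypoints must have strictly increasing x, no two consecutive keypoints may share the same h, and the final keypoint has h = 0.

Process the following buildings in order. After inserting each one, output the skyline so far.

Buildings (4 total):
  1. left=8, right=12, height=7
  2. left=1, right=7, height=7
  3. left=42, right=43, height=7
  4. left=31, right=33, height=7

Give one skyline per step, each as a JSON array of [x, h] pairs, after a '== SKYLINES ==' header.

== SKYLINES ==
[[8,7],[12,0]]
[[1,7],[7,0],[8,7],[12,0]]
[[1,7],[7,0],[8,7],[12,0],[42,7],[43,0]]
[[1,7],[7,0],[8,7],[12,0],[31,7],[33,0],[42,7],[43,0]]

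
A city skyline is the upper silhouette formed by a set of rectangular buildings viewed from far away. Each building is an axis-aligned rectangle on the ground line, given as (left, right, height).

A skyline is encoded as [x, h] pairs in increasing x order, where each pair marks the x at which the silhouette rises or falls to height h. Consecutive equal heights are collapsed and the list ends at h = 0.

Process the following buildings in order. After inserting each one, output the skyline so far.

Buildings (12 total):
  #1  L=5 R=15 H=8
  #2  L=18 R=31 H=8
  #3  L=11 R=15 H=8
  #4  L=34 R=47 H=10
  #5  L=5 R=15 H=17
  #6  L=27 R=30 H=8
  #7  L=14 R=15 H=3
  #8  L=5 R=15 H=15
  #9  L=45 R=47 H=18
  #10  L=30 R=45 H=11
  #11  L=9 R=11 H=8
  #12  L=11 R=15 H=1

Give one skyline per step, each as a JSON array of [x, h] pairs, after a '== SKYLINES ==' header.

== SKYLINES ==
[[5,8],[15,0]]
[[5,8],[15,0],[18,8],[31,0]]
[[5,8],[15,0],[18,8],[31,0]]
[[5,8],[15,0],[18,8],[31,0],[34,10],[47,0]]
[[5,17],[15,0],[18,8],[31,0],[34,10],[47,0]]
[[5,17],[15,0],[18,8],[31,0],[34,10],[47,0]]
[[5,17],[15,0],[18,8],[31,0],[34,10],[47,0]]
[[5,17],[15,0],[18,8],[31,0],[34,10],[47,0]]
[[5,17],[15,0],[18,8],[31,0],[34,10],[45,18],[47,0]]
[[5,17],[15,0],[18,8],[30,11],[45,18],[47,0]]
[[5,17],[15,0],[18,8],[30,11],[45,18],[47,0]]
[[5,17],[15,0],[18,8],[30,11],[45,18],[47,0]]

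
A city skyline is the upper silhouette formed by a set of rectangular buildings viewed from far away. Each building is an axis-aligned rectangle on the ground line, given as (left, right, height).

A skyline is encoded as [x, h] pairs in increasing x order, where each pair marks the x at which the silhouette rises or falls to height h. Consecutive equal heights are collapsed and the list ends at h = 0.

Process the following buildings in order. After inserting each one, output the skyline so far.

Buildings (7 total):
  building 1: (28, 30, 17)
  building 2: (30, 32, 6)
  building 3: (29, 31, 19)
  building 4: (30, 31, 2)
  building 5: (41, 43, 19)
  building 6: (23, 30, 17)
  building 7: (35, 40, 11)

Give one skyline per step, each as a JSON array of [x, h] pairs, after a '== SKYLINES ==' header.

== SKYLINES ==
[[28,17],[30,0]]
[[28,17],[30,6],[32,0]]
[[28,17],[29,19],[31,6],[32,0]]
[[28,17],[29,19],[31,6],[32,0]]
[[28,17],[29,19],[31,6],[32,0],[41,19],[43,0]]
[[23,17],[29,19],[31,6],[32,0],[41,19],[43,0]]
[[23,17],[29,19],[31,6],[32,0],[35,11],[40,0],[41,19],[43,0]]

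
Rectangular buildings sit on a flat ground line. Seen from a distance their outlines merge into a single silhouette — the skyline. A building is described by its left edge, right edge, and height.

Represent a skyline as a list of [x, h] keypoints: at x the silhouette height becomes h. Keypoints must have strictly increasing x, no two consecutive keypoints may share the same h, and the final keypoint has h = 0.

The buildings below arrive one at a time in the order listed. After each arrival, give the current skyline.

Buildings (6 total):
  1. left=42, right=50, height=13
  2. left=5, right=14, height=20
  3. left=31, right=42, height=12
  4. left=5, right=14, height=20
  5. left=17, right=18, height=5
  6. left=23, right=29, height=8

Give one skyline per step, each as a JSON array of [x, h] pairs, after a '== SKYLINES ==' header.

== SKYLINES ==
[[42,13],[50,0]]
[[5,20],[14,0],[42,13],[50,0]]
[[5,20],[14,0],[31,12],[42,13],[50,0]]
[[5,20],[14,0],[31,12],[42,13],[50,0]]
[[5,20],[14,0],[17,5],[18,0],[31,12],[42,13],[50,0]]
[[5,20],[14,0],[17,5],[18,0],[23,8],[29,0],[31,12],[42,13],[50,0]]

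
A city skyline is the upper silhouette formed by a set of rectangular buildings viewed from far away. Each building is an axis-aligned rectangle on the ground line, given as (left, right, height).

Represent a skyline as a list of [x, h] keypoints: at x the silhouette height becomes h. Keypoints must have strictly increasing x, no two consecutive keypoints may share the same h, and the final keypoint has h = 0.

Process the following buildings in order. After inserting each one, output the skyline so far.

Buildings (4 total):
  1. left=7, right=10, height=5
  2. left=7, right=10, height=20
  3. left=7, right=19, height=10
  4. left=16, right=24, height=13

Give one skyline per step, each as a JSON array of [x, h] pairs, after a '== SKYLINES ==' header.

== SKYLINES ==
[[7,5],[10,0]]
[[7,20],[10,0]]
[[7,20],[10,10],[19,0]]
[[7,20],[10,10],[16,13],[24,0]]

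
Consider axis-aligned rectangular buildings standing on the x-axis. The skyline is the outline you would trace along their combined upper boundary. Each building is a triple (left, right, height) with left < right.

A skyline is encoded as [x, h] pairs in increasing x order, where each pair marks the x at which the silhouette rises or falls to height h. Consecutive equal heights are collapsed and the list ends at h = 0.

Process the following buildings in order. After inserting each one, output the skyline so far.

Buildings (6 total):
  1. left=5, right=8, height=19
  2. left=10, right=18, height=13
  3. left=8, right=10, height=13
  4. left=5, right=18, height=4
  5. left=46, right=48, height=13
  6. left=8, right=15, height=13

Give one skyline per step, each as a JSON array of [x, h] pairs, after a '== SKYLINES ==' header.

== SKYLINES ==
[[5,19],[8,0]]
[[5,19],[8,0],[10,13],[18,0]]
[[5,19],[8,13],[18,0]]
[[5,19],[8,13],[18,0]]
[[5,19],[8,13],[18,0],[46,13],[48,0]]
[[5,19],[8,13],[18,0],[46,13],[48,0]]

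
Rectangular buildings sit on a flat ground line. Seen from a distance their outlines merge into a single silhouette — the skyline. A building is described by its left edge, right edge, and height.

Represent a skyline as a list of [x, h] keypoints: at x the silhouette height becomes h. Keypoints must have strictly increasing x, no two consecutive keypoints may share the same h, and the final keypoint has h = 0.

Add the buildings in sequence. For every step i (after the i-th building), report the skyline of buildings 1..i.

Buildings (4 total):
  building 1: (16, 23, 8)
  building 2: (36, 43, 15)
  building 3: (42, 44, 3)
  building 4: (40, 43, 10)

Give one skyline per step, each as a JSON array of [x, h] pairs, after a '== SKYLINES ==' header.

== SKYLINES ==
[[16,8],[23,0]]
[[16,8],[23,0],[36,15],[43,0]]
[[16,8],[23,0],[36,15],[43,3],[44,0]]
[[16,8],[23,0],[36,15],[43,3],[44,0]]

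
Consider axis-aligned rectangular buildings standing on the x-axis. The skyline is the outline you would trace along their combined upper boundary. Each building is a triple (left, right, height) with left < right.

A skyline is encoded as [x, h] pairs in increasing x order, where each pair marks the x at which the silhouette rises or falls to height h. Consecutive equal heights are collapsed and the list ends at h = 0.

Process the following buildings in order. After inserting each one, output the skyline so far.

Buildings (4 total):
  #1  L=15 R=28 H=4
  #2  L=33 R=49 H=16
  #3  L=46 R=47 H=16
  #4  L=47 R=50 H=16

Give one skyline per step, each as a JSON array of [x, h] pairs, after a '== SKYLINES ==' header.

== SKYLINES ==
[[15,4],[28,0]]
[[15,4],[28,0],[33,16],[49,0]]
[[15,4],[28,0],[33,16],[49,0]]
[[15,4],[28,0],[33,16],[50,0]]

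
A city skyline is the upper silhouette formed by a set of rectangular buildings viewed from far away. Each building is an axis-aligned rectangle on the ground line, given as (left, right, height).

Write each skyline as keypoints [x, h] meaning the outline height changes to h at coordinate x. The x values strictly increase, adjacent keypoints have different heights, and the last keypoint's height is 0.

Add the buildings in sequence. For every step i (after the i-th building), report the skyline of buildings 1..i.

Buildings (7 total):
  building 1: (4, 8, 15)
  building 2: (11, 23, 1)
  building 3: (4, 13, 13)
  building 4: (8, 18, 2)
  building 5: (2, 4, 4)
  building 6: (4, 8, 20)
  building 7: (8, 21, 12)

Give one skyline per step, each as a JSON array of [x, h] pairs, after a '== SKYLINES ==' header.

== SKYLINES ==
[[4,15],[8,0]]
[[4,15],[8,0],[11,1],[23,0]]
[[4,15],[8,13],[13,1],[23,0]]
[[4,15],[8,13],[13,2],[18,1],[23,0]]
[[2,4],[4,15],[8,13],[13,2],[18,1],[23,0]]
[[2,4],[4,20],[8,13],[13,2],[18,1],[23,0]]
[[2,4],[4,20],[8,13],[13,12],[21,1],[23,0]]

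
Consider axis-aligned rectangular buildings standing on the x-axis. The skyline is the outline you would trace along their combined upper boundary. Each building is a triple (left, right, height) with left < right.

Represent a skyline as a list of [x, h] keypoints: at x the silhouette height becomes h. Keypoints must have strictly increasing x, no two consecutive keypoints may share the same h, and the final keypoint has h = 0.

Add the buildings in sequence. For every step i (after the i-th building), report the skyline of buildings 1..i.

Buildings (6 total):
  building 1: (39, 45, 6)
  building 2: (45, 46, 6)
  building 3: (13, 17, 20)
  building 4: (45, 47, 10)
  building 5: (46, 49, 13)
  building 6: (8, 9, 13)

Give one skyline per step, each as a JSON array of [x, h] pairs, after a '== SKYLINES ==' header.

== SKYLINES ==
[[39,6],[45,0]]
[[39,6],[46,0]]
[[13,20],[17,0],[39,6],[46,0]]
[[13,20],[17,0],[39,6],[45,10],[47,0]]
[[13,20],[17,0],[39,6],[45,10],[46,13],[49,0]]
[[8,13],[9,0],[13,20],[17,0],[39,6],[45,10],[46,13],[49,0]]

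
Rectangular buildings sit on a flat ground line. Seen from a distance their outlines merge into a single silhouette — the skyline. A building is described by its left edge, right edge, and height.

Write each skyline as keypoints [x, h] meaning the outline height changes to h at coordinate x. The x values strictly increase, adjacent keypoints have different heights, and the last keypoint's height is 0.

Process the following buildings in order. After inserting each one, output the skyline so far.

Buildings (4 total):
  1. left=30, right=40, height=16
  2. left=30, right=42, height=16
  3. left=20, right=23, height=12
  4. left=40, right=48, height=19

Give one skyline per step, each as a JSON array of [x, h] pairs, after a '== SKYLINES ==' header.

== SKYLINES ==
[[30,16],[40,0]]
[[30,16],[42,0]]
[[20,12],[23,0],[30,16],[42,0]]
[[20,12],[23,0],[30,16],[40,19],[48,0]]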